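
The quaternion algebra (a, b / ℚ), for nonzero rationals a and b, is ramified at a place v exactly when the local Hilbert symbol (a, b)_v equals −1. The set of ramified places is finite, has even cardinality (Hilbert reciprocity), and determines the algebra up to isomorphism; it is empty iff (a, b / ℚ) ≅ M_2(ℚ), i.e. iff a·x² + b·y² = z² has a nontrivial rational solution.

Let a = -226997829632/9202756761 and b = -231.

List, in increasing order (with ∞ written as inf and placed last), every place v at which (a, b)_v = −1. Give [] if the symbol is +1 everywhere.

Mod squares: a ≡ -2, b ≡ -231. Check v ∈ {∞, 2, 3, 7, 11, 17, 19, 47}.
v=19: a=19^-2·(≡9), b=19^0·(≡16) mod 19; (9|19)=+1, (16|19)=+1; (−1)^{-2·0·9}·(+1)^0·(+1)^-2 = +1.
v=11: a=11^-2·(≡5), b=11^1·(≡1) mod 11; (5|11)=+1, (1|11)=+1; (−1)^{-2·1·5}·(+1)^1·(+1)^-2 = +1.
v=7: a=7^2·(≡5), b=7^1·(≡2) mod 7; (5|7)=-1, (2|7)=+1; (−1)^{2·1·3}·(-1)^1·(+1)^2 = -1.
v=∞: -2 < 0 and -231 < 0  ⇒  (a,b)_∞ = -1.
v=17: a=17^-2·(≡4), b=17^0·(≡7) mod 17; (4|17)=+1, (7|17)=-1; (−1)^{-2·0·8}·(+1)^0·(-1)^-2 = +1.
v=3: a=3^-6·(≡1), b=3^1·(≡1) mod 3; (1|3)=+1, (1|3)=+1; (−1)^{-6·1·1}·(+1)^1·(+1)^-6 = +1.
v=47: a=47^2·(≡22), b=47^0·(≡4) mod 47; (22|47)=-1, (4|47)=+1; (−1)^{2·0·23}·(-1)^0·(+1)^2 = +1.
v=2: v_2(a)=21, v_2(b)=0; units ≡ 7, 1 (mod 8); ε·ε+αω+βω = 1·0+21·0+0·0 ≡ 0  ⇒  (a,b)_2 = +1.
(-2, -231 / ℚ) ramifies at {7, ∞}: a division algebra.

[7, inf]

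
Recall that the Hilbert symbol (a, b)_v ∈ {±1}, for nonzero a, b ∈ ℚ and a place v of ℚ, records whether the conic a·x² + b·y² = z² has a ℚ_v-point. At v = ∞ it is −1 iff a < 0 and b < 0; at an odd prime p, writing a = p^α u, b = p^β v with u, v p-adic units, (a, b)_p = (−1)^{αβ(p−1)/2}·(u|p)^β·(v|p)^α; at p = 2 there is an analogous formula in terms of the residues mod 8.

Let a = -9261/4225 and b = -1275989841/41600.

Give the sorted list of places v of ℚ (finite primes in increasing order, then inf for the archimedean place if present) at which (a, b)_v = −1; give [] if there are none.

(a, b) ≡ (-21, -26) mod (ℚ^×)²; places V = {2, 3, 5, 7, 13, ∞}.
(a,b)_∞: sgn(-21)=−, sgn(-26)=−, so -1.
(a,b)_2: α=0, β=-7; u≡3, v≡3 (mod 8); ε(u)ε(v)=1·1, αω(v)=0·1, βω(u)=-7·1; sum ≡ 0  ⇒  +1.
(a,b)_3: α=3, u≡2; β=12, v≡1 (mod 3); (2|3)=-1, (1|3)=+1; sign (−1)^0·-1^12·+1^3 = +1.
(a,b)_5: α=-2, u≡1; β=-2, v≡1 (mod 5); (1|5)=+1, (1|5)=+1; sign (−1)^0·+1^-2·+1^-2 = +1.
(a,b)_13: α=-2, u≡5; β=-1, v≡2 (mod 13); (5|13)=-1, (2|13)=-1; sign (−1)^0·-1^-1·-1^-2 = -1.
(a,b)_7: α=3, u≡2; β=4, v≡1 (mod 7); (2|7)=+1, (1|7)=+1; sign (−1)^0·+1^4·+1^3 = +1.
|Ram(-21, -26)| = 2, even; anisotropic at {13, ∞}.

[13, inf]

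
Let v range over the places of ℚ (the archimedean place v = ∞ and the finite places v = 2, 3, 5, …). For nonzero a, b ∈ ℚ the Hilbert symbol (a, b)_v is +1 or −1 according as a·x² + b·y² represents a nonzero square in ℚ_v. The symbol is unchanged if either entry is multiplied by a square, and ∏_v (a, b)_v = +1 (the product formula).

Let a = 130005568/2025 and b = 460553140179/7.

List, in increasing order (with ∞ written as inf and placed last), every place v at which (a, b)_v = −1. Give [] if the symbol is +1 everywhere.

(a, b) ≡ (2031337, 5596213) mod (ℚ^×)²; places V = {2, 3, 5, 7, 11, 17, 23, 31, 37, 41, ∞}.
(a,b)_31: α=1, u≡11; β=1, v≡1 (mod 31); (11|31)=-1, (1|31)=+1; sign (−1)^1·-1^1·+1^1 = +1.
(a,b)_5: α=-2, u≡3; β=0, v≡2 (mod 5); (3|5)=-1, (2|5)=-1; sign (−1)^0·-1^0·-1^-2 = +1.
(a,b)_37: α=1, u≡30; β=1, v≡33 (mod 37); (30|37)=+1, (33|37)=+1; sign (−1)^0·+1^1·+1^1 = +1.
(a,b)_17: α=0, u≡3; β=1, v≡16 (mod 17); (3|17)=-1, (16|17)=+1; sign (−1)^0·-1^1·+1^0 = -1.
(a,b)_41: α=0, u≡9; β=1, v≡36 (mod 41); (9|41)=+1, (36|41)=+1; sign (−1)^0·+1^1·+1^0 = +1.
(a,b)_2: α=6, β=0; u≡1, v≡5 (mod 8); ε(u)ε(v)=0·0, αω(v)=6·1, βω(u)=0·0; sum ≡ 0  ⇒  +1.
(a,b)_11: α=1, u≡2; β=2, v≡6 (mod 11); (2|11)=-1, (6|11)=-1; sign (−1)^0·-1^2·-1^1 = -1.
(a,b)_23: α=1, u≡5; β=2, v≡22 (mod 23); (5|23)=-1, (22|23)=-1; sign (−1)^0·-1^2·-1^1 = -1.
(a,b)_7: α=1, u≡3; β=-1, v≡6 (mod 7); (3|7)=-1, (6|7)=-1; sign (−1)^1·-1^-1·-1^1 = -1.
(a,b)_∞: sgn(2031337)=+, sgn(5596213)=+, so +1.
(a,b)_3: α=-4, u≡1; β=2, v≡1 (mod 3); (1|3)=+1, (1|3)=+1; sign (−1)^0·+1^2·+1^-4 = +1.
|Ram(2031337, 5596213)| = 4, even; anisotropic at {7, 11, 17, 23}.

[7, 11, 17, 23]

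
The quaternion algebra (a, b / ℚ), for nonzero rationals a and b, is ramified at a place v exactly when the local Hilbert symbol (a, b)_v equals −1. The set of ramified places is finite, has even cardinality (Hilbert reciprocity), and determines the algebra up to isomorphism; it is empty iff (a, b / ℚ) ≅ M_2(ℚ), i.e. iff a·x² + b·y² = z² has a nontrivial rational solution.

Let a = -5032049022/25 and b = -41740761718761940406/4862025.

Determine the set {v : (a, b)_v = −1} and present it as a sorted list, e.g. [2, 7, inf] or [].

Mod squares: a ≡ -62, b ≡ -374. Check v ∈ {∞, 2, 3, 5, 7, 11, 13, 17, 31}.
v=11: a=11^2·(≡4), b=11^5·(≡8) mod 11; (4|11)=+1, (8|11)=-1; (−1)^{2·5·5}·(+1)^5·(-1)^2 = +1.
v=5: a=5^-2·(≡3), b=5^-2·(≡4) mod 5; (3|5)=-1, (4|5)=+1; (−1)^{-2·-2·2}·(-1)^-2·(+1)^-2 = +1.
v=∞: -62 < 0 and -374 < 0  ⇒  (a,b)_∞ = -1.
v=31: a=31^1·(≡17), b=31^4·(≡27) mod 31; (17|31)=-1, (27|31)=-1; (−1)^{1·4·15}·(-1)^4·(-1)^1 = -1.
v=2: v_2(a)=1, v_2(b)=1; units ≡ 1, 5 (mod 8); ε·ε+αω+βω = 0·0+1·1+1·0 ≡ 1  ⇒  (a,b)_2 = -1.
v=7: a=7^2·(≡2), b=7^-4·(≡1) mod 7; (2|7)=+1, (1|7)=+1; (−1)^{2·-4·3}·(+1)^-4·(+1)^2 = +1.
v=3: a=3^4·(≡1), b=3^-4·(≡1) mod 3; (1|3)=+1, (1|3)=+1; (−1)^{4·-4·1}·(+1)^-4·(+1)^4 = +1.
v=17: a=17^0·(≡5), b=17^3·(≡10) mod 17; (5|17)=-1, (10|17)=-1; (−1)^{0·3·8}·(-1)^3·(-1)^0 = -1.
v=13: a=13^2·(≡4), b=13^4·(≡12) mod 13; (4|13)=+1, (12|13)=+1; (−1)^{2·4·6}·(+1)^4·(+1)^2 = +1.
Ram(-62, -374) = {2, 17, 31, ∞}; no ℚ_2-point on the conic.

[2, 17, 31, inf]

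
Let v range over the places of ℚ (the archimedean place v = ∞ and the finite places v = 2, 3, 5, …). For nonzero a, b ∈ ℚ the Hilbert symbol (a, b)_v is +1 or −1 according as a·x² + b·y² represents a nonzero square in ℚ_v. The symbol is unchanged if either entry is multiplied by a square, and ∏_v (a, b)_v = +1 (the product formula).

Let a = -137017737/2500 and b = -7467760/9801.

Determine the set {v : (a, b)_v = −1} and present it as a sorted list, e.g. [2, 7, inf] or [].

[3, 5, 19, 43, 47, inf]

(a, b) ≡ (-187953, -1615) mod (ℚ^×)²; places V = {2, 3, 5, 11, 17, 19, 31, 43, 47, ∞}.
(a,b)_17: α=0, u≡2; β=3, v≡3 (mod 17); (2|17)=+1, (3|17)=-1; sign (−1)^0·+1^3·-1^0 = +1.
(a,b)_5: α=-4, u≡2; β=1, v≡3 (mod 5); (2|5)=-1, (3|5)=-1; sign (−1)^0·-1^1·-1^-4 = -1.
(a,b)_31: α=1, u≡29; β=0, v≡28 (mod 31); (29|31)=-1, (28|31)=+1; sign (−1)^0·-1^0·+1^1 = +1.
(a,b)_47: α=1, u≡5; β=0, v≡31 (mod 47); (5|47)=-1, (31|47)=-1; sign (−1)^0·-1^0·-1^1 = -1.
(a,b)_19: α=0, u≡2; β=1, v≡2 (mod 19); (2|19)=-1, (2|19)=-1; sign (−1)^0·-1^1·-1^0 = -1.
(a,b)_∞: sgn(-187953)=−, sgn(-1615)=−, so -1.
(a,b)_2: α=-2, β=4; u≡7, v≡1 (mod 8); ε(u)ε(v)=1·0, αω(v)=-2·0, βω(u)=4·0; sum ≡ 0  ⇒  +1.
(a,b)_11: α=0, u≡4; β=-2, v≡2 (mod 11); (4|11)=+1, (2|11)=-1; sign (−1)^0·+1^-2·-1^0 = +1.
(a,b)_3: α=7, u≡1; β=-4, v≡2 (mod 3); (1|3)=+1, (2|3)=-1; sign (−1)^0·+1^-4·-1^7 = -1.
(a,b)_43: α=1, u≡38; β=0, v≡12 (mod 43); (38|43)=+1, (12|43)=-1; sign (−1)^0·+1^0·-1^1 = -1.
|Ram(-187953, -1615)| = 6, even; anisotropic at {3, 5, 19, 43, 47, ∞}.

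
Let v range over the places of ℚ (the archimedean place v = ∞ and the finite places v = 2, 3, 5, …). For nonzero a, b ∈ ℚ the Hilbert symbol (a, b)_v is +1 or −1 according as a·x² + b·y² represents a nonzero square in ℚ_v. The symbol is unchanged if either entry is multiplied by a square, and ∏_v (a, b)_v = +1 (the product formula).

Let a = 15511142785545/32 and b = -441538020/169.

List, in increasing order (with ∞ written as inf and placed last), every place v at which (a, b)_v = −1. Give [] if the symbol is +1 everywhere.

(a, b) ≡ (279759810, -250305) mod (ℚ^×)²; places V = {2, 3, 5, 7, 11, 13, 23, 29, 31, 37, 41, ∞}.
(a,b)_11: α=1, u≡6; β=1, v≡4 (mod 11); (6|11)=-1, (4|11)=+1; sign (−1)^1·-1^1·+1^1 = +1.
(a,b)_3: α=5, u≡1; β=3, v≡1 (mod 3); (1|3)=+1, (1|3)=+1; sign (−1)^1·+1^3·+1^5 = -1.
(a,b)_37: α=2, u≡31; β=1, v≡23 (mod 37); (31|37)=-1, (23|37)=-1; sign (−1)^0·-1^1·-1^2 = -1.
(a,b)_29: α=1, u≡21; β=0, v≡23 (mod 29); (21|29)=-1, (23|29)=+1; sign (−1)^0·-1^0·+1^1 = +1.
(a,b)_5: α=1, u≡2; β=1, v≡4 (mod 5); (2|5)=-1, (4|5)=+1; sign (−1)^0·-1^1·+1^1 = -1.
(a,b)_41: α=1, u≡14; β=1, v≡9 (mod 41); (14|41)=-1, (9|41)=+1; sign (−1)^0·-1^1·+1^1 = -1.
(a,b)_2: α=-5, β=2; u≡1, v≡7 (mod 8); ε(u)ε(v)=0·1, αω(v)=-5·0, βω(u)=2·0; sum ≡ 0  ⇒  +1.
(a,b)_31: α=1, u≡7; β=0, v≡9 (mod 31); (7|31)=+1, (9|31)=+1; sign (−1)^0·+1^0·+1^1 = +1.
(a,b)_7: α=0, u≡2; β=2, v≡1 (mod 7); (2|7)=+1, (1|7)=+1; sign (−1)^0·+1^2·+1^0 = +1.
(a,b)_∞: sgn(279759810)=+, sgn(-250305)=−, so +1.
(a,b)_23: α=1, u≡4; β=0, v≡8 (mod 23); (4|23)=+1, (8|23)=+1; sign (−1)^0·+1^0·+1^1 = +1.
(a,b)_13: α=0, u≡5; β=-2, v≡12 (mod 13); (5|13)=-1, (12|13)=+1; sign (−1)^0·-1^-2·+1^0 = +1.
Ram(279759810, -250305) = {3, 5, 37, 41}; no ℚ_3-point on the conic.

[3, 5, 37, 41]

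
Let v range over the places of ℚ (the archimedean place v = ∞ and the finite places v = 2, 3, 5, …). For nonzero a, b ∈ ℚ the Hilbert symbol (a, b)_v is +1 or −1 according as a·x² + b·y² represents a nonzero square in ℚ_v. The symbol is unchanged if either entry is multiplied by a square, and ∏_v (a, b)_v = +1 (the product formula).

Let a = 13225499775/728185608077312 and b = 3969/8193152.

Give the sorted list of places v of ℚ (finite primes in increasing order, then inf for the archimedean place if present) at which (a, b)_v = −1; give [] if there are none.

Mod squares: a ≡ 62, b ≡ 2. Check v ∈ {∞, 2, 3, 5, 7, 11, 17, 23, 31}.
v=3: a=3^10·(≡2), b=3^4·(≡2) mod 3; (2|3)=-1, (2|3)=-1; (−1)^{10·4·1}·(-1)^4·(-1)^10 = +1.
v=17: a=17^2·(≡7), b=17^0·(≡4) mod 17; (7|17)=-1, (4|17)=+1; (−1)^{2·0·8}·(-1)^0·(+1)^2 = +1.
v=31: a=31^1·(≡20), b=31^0·(≡9) mod 31; (20|31)=+1, (9|31)=+1; (−1)^{1·0·15}·(+1)^0·(+1)^1 = +1.
v=∞: 62 > 0 and 2 > 0  ⇒  (a,b)_∞ = +1.
v=23: a=23^0·(≡1), b=23^-2·(≡4) mod 23; (1|23)=+1, (4|23)=+1; (−1)^{0·-2·11}·(+1)^-2·(+1)^0 = +1.
v=5: a=5^2·(≡3), b=5^0·(≡2) mod 5; (3|5)=-1, (2|5)=-1; (−1)^{2·0·2}·(-1)^0·(-1)^2 = +1.
v=2: v_2(a)=-23, v_2(b)=-7; units ≡ 7, 1 (mod 8); ε·ε+αω+βω = 1·0+-23·0+-7·0 ≡ 0  ⇒  (a,b)_2 = +1.
v=7: a=7^-2·(≡3), b=7^2·(≡2) mod 7; (3|7)=-1, (2|7)=+1; (−1)^{-2·2·3}·(-1)^2·(+1)^-2 = +1.
v=11: a=11^-6·(≡10), b=11^-2·(≡6) mod 11; (10|11)=-1, (6|11)=-1; (−1)^{-6·-2·5}·(-1)^-2·(-1)^-6 = +1.
Ram(a, b) = ∅: the form 62·x² + 2·y² − z² is isotropic over every ℚ_v, so by Hasse–Minkowski it is isotropic over ℚ.

[]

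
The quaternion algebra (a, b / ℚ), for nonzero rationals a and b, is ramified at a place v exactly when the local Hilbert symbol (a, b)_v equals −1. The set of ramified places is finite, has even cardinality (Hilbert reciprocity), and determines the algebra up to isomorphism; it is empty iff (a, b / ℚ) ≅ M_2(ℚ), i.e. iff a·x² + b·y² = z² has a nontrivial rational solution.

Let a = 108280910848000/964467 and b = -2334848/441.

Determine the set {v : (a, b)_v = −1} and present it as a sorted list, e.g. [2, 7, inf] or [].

[5, 37]

Mod squares: a ≡ 10976790, b ≡ -36482. Check v ∈ {∞, 2, 3, 5, 7, 11, 17, 29, 31, 37}.
v=7: a=7^-2·(≡5), b=7^-2·(≡1) mod 7; (5|7)=-1, (1|7)=+1; (−1)^{-2·-2·3}·(-1)^-2·(+1)^-2 = +1.
v=31: a=31^1·(≡4), b=31^0·(≡28) mod 31; (4|31)=+1, (28|31)=+1; (−1)^{1·0·15}·(+1)^0·(+1)^1 = +1.
v=5: a=5^3·(≡2), b=5^0·(≡2) mod 5; (2|5)=-1, (2|5)=-1; (−1)^{3·0·2}·(-1)^0·(-1)^3 = -1.
v=11: a=11^1·(≡4), b=11^0·(≡1) mod 11; (4|11)=+1, (1|11)=+1; (−1)^{1·0·5}·(+1)^0·(+1)^1 = +1.
v=37: a=37^1·(≡4), b=37^1·(≡31) mod 37; (4|37)=+1, (31|37)=-1; (−1)^{1·1·18}·(+1)^1·(-1)^1 = -1.
v=29: a=29^1·(≡11), b=29^1·(≡18) mod 29; (11|29)=-1, (18|29)=-1; (−1)^{1·1·14}·(-1)^1·(-1)^1 = +1.
v=∞: 10976790 > 0 and -36482 < 0  ⇒  (a,b)_∞ = +1.
v=3: a=3^-9·(≡1), b=3^-2·(≡1) mod 3; (1|3)=+1, (1|3)=+1; (−1)^{-9·-2·1}·(+1)^-2·(+1)^-9 = +1.
v=2: v_2(a)=13, v_2(b)=7; units ≡ 3, 7 (mod 8); ε·ε+αω+βω = 1·1+13·0+7·1 ≡ 0  ⇒  (a,b)_2 = +1.
v=17: a=17^2·(≡13), b=17^1·(≡1) mod 17; (13|17)=+1, (1|17)=+1; (−1)^{2·1·8}·(+1)^1·(+1)^2 = +1.
(10976790, -36482 / ℚ) ramifies at {5, 37}: a division algebra.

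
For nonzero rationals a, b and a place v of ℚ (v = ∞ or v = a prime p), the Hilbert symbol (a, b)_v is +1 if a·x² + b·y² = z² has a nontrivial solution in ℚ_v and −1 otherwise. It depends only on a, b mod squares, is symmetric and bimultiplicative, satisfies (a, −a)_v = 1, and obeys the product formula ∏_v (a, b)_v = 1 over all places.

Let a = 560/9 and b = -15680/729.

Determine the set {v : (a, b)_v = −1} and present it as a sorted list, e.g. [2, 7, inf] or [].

Mod squares: a ≡ 35, b ≡ -5. Check v ∈ {∞, 2, 3, 5, 7}.
v=7: a=7^1·(≡5), b=7^2·(≡2) mod 7; (5|7)=-1, (2|7)=+1; (−1)^{1·2·3}·(-1)^2·(+1)^1 = +1.
v=5: a=5^1·(≡3), b=5^1·(≡1) mod 5; (3|5)=-1, (1|5)=+1; (−1)^{1·1·2}·(-1)^1·(+1)^1 = -1.
v=3: a=3^-2·(≡2), b=3^-6·(≡1) mod 3; (2|3)=-1, (1|3)=+1; (−1)^{-2·-6·1}·(-1)^-6·(+1)^-2 = +1.
v=2: v_2(a)=4, v_2(b)=6; units ≡ 3, 3 (mod 8); ε·ε+αω+βω = 1·1+4·1+6·1 ≡ 1  ⇒  (a,b)_2 = -1.
v=∞: 35 > 0 and -5 < 0  ⇒  (a,b)_∞ = +1.
|Ram(35, -5)| = 2, even; anisotropic at {2, 5}.

[2, 5]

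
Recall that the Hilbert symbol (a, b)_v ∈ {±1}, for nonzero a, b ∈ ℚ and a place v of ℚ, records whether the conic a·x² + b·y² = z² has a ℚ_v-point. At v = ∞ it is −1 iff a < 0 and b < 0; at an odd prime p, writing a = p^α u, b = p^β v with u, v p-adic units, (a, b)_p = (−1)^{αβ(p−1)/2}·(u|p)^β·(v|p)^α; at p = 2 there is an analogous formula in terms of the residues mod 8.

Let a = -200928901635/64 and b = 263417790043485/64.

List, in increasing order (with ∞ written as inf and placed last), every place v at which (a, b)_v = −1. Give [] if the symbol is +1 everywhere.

[19, 23]

Mod squares: a ≡ -638435, b ≡ 836988285. Check v ∈ {∞, 2, 3, 5, 7, 11, 17, 19, 23, 29, 37}.
v=19: a=19^0·(≡13), b=19^1·(≡15) mod 19; (13|19)=-1, (15|19)=-1; (−1)^{0·1·9}·(-1)^1·(-1)^0 = -1.
v=2: v_2(a)=-6, v_2(b)=-6; units ≡ 5, 5 (mod 8); ε·ε+αω+βω = 0·0+-6·1+-6·1 ≡ 0  ⇒  (a,b)_2 = +1.
v=17: a=17^3·(≡9), b=17^3·(≡16) mod 17; (9|17)=+1, (16|17)=+1; (−1)^{3·3·8}·(+1)^3·(+1)^3 = +1.
v=7: a=7^1·(≡5), b=7^1·(≡4) mod 7; (5|7)=-1, (4|7)=+1; (−1)^{1·1·3}·(-1)^1·(+1)^1 = +1.
v=11: a=11^2·(≡4), b=11^2·(≡3) mod 11; (4|11)=+1, (3|11)=+1; (−1)^{2·2·5}·(+1)^2·(+1)^2 = +1.
v=5: a=5^1·(≡2), b=5^1·(≡3) mod 5; (2|5)=-1, (3|5)=-1; (−1)^{1·1·2}·(-1)^1·(-1)^1 = +1.
v=3: a=3^2·(≡1), b=3^3·(≡1) mod 3; (1|3)=+1, (1|3)=+1; (−1)^{2·3·1}·(+1)^3·(+1)^2 = +1.
v=37: a=37^1·(≡32), b=37^1·(≡6) mod 37; (32|37)=-1, (6|37)=-1; (−1)^{1·1·18}·(-1)^1·(-1)^1 = +1.
v=∞: -638435 < 0 and 836988285 > 0  ⇒  (a,b)_∞ = +1.
v=29: a=29^1·(≡1), b=29^1·(≡23) mod 29; (1|29)=+1, (23|29)=+1; (−1)^{1·1·14}·(+1)^1·(+1)^1 = +1.
v=23: a=23^0·(≡7), b=23^1·(≡15) mod 23; (7|23)=-1, (15|23)=-1; (−1)^{0·1·11}·(-1)^1·(-1)^0 = -1.
Ram(-638435, 836988285) = {19, 23}; no ℚ_19-point on the conic.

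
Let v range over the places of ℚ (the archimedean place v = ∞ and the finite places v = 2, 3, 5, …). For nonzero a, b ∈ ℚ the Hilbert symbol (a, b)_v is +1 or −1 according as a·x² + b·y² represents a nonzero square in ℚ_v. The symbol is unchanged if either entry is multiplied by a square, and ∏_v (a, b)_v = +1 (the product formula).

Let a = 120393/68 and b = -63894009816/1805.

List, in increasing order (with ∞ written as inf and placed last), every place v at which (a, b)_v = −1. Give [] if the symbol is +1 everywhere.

(a, b) ≡ (4641, -30) mod (ℚ^×)²; places V = {2, 3, 5, 7, 13, 17, 19, ∞}.
(a,b)_17: α=-1, u≡4; β=0, v≡2 (mod 17); (4|17)=+1, (2|17)=+1; sign (−1)^0·+1^0·+1^-1 = +1.
(a,b)_3: α=3, u≡2; β=9, v≡2 (mod 3); (2|3)=-1, (2|3)=-1; sign (−1)^1·-1^9·-1^3 = -1.
(a,b)_2: α=-2, β=3; u≡1, v≡1 (mod 8); ε(u)ε(v)=0·0, αω(v)=-2·0, βω(u)=3·0; sum ≡ 0  ⇒  +1.
(a,b)_∞: sgn(4641)=+, sgn(-30)=−, so +1.
(a,b)_19: α=0, u≡6; β=-2, v≡8 (mod 19); (6|19)=+1, (8|19)=-1; sign (−1)^0·+1^-2·-1^0 = +1.
(a,b)_13: α=1, u≡6; β=2, v≡10 (mod 13); (6|13)=-1, (10|13)=+1; sign (−1)^0·-1^2·+1^1 = +1.
(a,b)_5: α=0, u≡1; β=-1, v≡4 (mod 5); (1|5)=+1, (4|5)=+1; sign (−1)^0·+1^-1·+1^0 = +1.
(a,b)_7: α=3, u≡3; β=4, v≡6 (mod 7); (3|7)=-1, (6|7)=-1; sign (−1)^0·-1^4·-1^3 = -1.
|Ram(4641, -30)| = 2, even; anisotropic at {3, 7}.

[3, 7]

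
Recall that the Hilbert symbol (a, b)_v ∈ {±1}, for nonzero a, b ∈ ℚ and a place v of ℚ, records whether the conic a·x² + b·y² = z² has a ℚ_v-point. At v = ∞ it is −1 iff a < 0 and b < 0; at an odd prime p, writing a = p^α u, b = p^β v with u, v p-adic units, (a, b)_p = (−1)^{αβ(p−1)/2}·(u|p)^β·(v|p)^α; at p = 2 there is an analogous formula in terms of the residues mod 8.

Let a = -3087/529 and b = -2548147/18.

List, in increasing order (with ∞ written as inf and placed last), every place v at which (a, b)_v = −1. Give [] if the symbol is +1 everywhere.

(a, b) ≡ (-7, -104006) mod (ℚ^×)²; places V = {2, 3, 7, 17, 19, 23, ∞}.
(a,b)_∞: sgn(-7)=−, sgn(-104006)=−, so -1.
(a,b)_17: α=0, u≡12; β=1, v≡15 (mod 17); (12|17)=-1, (15|17)=+1; sign (−1)^0·-1^1·+1^0 = -1.
(a,b)_3: α=2, u≡2; β=-2, v≡1 (mod 3); (2|3)=-1, (1|3)=+1; sign (−1)^0·-1^-2·+1^2 = +1.
(a,b)_2: α=0, β=-1; u≡1, v≡5 (mod 8); ε(u)ε(v)=0·0, αω(v)=0·1, βω(u)=-1·0; sum ≡ 0  ⇒  +1.
(a,b)_23: α=-2, u≡18; β=1, v≡18 (mod 23); (18|23)=+1, (18|23)=+1; sign (−1)^0·+1^1·+1^-2 = +1.
(a,b)_19: α=0, u≡3; β=1, v≡11 (mod 19); (3|19)=-1, (11|19)=+1; sign (−1)^0·-1^1·+1^0 = -1.
(a,b)_7: α=3, u≡3; β=3, v≡3 (mod 7); (3|7)=-1, (3|7)=-1; sign (−1)^1·-1^3·-1^3 = -1.
(-7, -104006 / ℚ) ramifies at {7, 17, 19, ∞}: a division algebra.

[7, 17, 19, inf]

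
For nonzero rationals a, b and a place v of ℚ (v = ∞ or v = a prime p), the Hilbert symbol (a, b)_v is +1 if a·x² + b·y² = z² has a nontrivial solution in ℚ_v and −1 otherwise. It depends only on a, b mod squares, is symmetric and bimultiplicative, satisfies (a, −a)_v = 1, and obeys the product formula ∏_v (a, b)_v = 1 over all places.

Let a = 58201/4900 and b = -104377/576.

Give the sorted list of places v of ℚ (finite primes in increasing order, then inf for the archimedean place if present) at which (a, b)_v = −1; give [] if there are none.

(a, b) ≡ (481, -104377) mod (ℚ^×)²; places V = {2, 3, 5, 7, 11, 13, 31, 37, ∞}.
(a,b)_3: α=0, u≡1; β=-2, v≡2 (mod 3); (1|3)=+1, (2|3)=-1; sign (−1)^0·+1^-2·-1^0 = +1.
(a,b)_5: α=-2, u≡1; β=0, v≡3 (mod 5); (1|5)=+1, (3|5)=-1; sign (−1)^0·+1^0·-1^-2 = +1.
(a,b)_11: α=2, u≡6; β=0, v≡6 (mod 11); (6|11)=-1, (6|11)=-1; sign (−1)^0·-1^0·-1^2 = +1.
(a,b)_2: α=-2, β=-6; u≡1, v≡7 (mod 8); ε(u)ε(v)=0·1, αω(v)=-2·0, βω(u)=-6·0; sum ≡ 0  ⇒  +1.
(a,b)_31: α=0, u≡7; β=1, v≡11 (mod 31); (7|31)=+1, (11|31)=-1; sign (−1)^0·+1^1·-1^0 = +1.
(a,b)_∞: sgn(481)=+, sgn(-104377)=−, so +1.
(a,b)_7: α=-2, u≡5; β=1, v≡3 (mod 7); (5|7)=-1, (3|7)=-1; sign (−1)^0·-1^1·-1^-2 = -1.
(a,b)_13: α=1, u≡8; β=1, v≡11 (mod 13); (8|13)=-1, (11|13)=-1; sign (−1)^0·-1^1·-1^1 = +1.
(a,b)_37: α=1, u≡22; β=1, v≡26 (mod 37); (22|37)=-1, (26|37)=+1; sign (−1)^0·-1^1·+1^1 = -1.
|Ram(481, -104377)| = 2, even; anisotropic at {7, 37}.

[7, 37]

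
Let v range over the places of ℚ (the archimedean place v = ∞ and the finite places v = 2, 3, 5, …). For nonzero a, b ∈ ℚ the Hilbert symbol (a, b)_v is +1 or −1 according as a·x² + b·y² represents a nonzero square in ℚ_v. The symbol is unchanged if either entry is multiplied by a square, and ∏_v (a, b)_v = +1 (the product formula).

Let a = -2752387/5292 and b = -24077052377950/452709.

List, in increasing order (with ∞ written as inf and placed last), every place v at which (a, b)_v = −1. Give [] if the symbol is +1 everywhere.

[37, 41, 43, inf]

Mod squares: a ≡ -129, b ≡ -9001878. Check v ∈ {∞, 2, 3, 5, 7, 11, 13, 19, 23, 37, 41, 43}.
v=2: v_2(a)=-2, v_2(b)=1; units ≡ 7, 5 (mod 8); ε·ε+αω+βω = 1·0+-2·1+1·0 ≡ 0  ⇒  (a,b)_2 = +1.
v=13: a=13^0·(≡12), b=13^2·(≡2) mod 13; (12|13)=+1, (2|13)=-1; (−1)^{0·2·6}·(+1)^2·(-1)^0 = +1.
v=43: a=43^1·(≡6), b=43^1·(≡17) mod 43; (6|43)=+1, (17|43)=+1; (−1)^{1·1·21}·(+1)^1·(+1)^1 = -1.
v=11: a=11^2·(≡1), b=11^2·(≡1) mod 11; (1|11)=+1, (1|11)=+1; (−1)^{2·2·5}·(+1)^2·(+1)^2 = +1.
v=37: a=37^0·(≡6), b=37^1·(≡14) mod 37; (6|37)=-1, (14|37)=-1; (−1)^{0·1·18}·(-1)^1·(-1)^0 = -1.
v=7: a=7^-2·(≡2), b=7^0·(≡6) mod 7; (2|7)=+1, (6|7)=-1; (−1)^{-2·0·3}·(+1)^0·(-1)^-2 = +1.
v=23: a=23^2·(≡9), b=23^-1·(≡17) mod 23; (9|23)=+1, (17|23)=-1; (−1)^{2·-1·11}·(+1)^-1·(-1)^2 = +1.
v=5: a=5^0·(≡4), b=5^2·(≡3) mod 5; (4|5)=+1, (3|5)=-1; (−1)^{0·2·2}·(+1)^2·(-1)^0 = +1.
v=41: a=41^0·(≡22), b=41^1·(≡30) mod 41; (22|41)=-1, (30|41)=-1; (−1)^{0·1·20}·(-1)^1·(-1)^0 = -1.
v=∞: -129 < 0 and -9001878 < 0  ⇒  (a,b)_∞ = -1.
v=3: a=3^-3·(≡2), b=3^-9·(≡1) mod 3; (2|3)=-1, (1|3)=+1; (−1)^{-3·-9·1}·(-1)^-9·(+1)^-3 = +1.
v=19: a=19^0·(≡1), b=19^2·(≡3) mod 19; (1|19)=+1, (3|19)=-1; (−1)^{0·2·9}·(+1)^2·(-1)^0 = +1.
|Ram(-129, -9001878)| = 4, even; anisotropic at {37, 41, 43, ∞}.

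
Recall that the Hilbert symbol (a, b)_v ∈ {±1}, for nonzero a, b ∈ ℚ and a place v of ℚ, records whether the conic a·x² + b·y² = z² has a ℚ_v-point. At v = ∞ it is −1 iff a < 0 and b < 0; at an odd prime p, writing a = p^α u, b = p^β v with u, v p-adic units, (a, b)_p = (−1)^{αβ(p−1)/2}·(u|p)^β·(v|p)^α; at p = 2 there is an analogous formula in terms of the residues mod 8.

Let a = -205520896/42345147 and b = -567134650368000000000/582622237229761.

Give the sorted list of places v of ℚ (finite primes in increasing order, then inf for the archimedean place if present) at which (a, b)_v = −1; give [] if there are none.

Mod squares: a ≡ -3, b ≡ -1430. Check v ∈ {∞, 2, 3, 5, 7, 11, 13, 17, 41}.
v=41: a=41^0·(≡35), b=41^2·(≡31) mod 41; (35|41)=-1, (31|41)=+1; (−1)^{0·2·20}·(-1)^2·(+1)^0 = +1.
v=∞: -3 < 0 and -1430 < 0  ⇒  (a,b)_∞ = -1.
v=2: v_2(a)=22, v_2(b)=27; units ≡ 5, 5 (mod 8); ε·ε+αω+βω = 0·0+22·1+27·1 ≡ 1  ⇒  (a,b)_2 = -1.
v=13: a=13^-2·(≡4), b=13^1·(≡7) mod 13; (4|13)=+1, (7|13)=-1; (−1)^{-2·1·6}·(+1)^1·(-1)^-2 = +1.
v=5: a=5^0·(≡2), b=5^9·(≡4) mod 5; (2|5)=-1, (4|5)=+1; (−1)^{0·9·2}·(-1)^9·(+1)^0 = -1.
v=11: a=11^0·(≡10), b=11^1·(≡8) mod 11; (10|11)=-1, (8|11)=-1; (−1)^{0·1·5}·(-1)^1·(-1)^0 = -1.
v=17: a=17^-4·(≡14), b=17^-12·(≡9) mod 17; (14|17)=-1, (9|17)=+1; (−1)^{-4·-12·8}·(-1)^-12·(+1)^-4 = +1.
v=7: a=7^2·(≡1), b=7^0·(≡6) mod 7; (1|7)=+1, (6|7)=-1; (−1)^{2·0·3}·(+1)^0·(-1)^2 = +1.
v=3: a=3^-1·(≡2), b=3^2·(≡1) mod 3; (2|3)=-1, (1|3)=+1; (−1)^{-1·2·1}·(-1)^2·(+1)^-1 = +1.
Ram(-3, -1430) = {2, 5, 11, ∞}; no ℚ_2-point on the conic.

[2, 5, 11, inf]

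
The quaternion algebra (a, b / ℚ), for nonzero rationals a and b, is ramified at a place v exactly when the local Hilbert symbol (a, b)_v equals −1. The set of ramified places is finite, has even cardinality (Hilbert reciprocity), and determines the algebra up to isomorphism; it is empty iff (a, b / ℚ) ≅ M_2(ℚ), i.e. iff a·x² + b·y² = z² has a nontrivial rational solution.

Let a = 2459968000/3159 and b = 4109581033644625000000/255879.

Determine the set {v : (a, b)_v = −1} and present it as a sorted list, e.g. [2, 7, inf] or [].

(a, b) ≡ (51870, 15015) mod (ℚ^×)²; places V = {2, 3, 5, 7, 11, 13, 17, 19, ∞}.
(a,b)_2: α=9, β=6; u≡7, v≡7 (mod 8); ε(u)ε(v)=1·1, αω(v)=9·0, βω(u)=6·0; sum ≡ 1  ⇒  -1.
(a,b)_17: α=2, u≡12; β=6, v≡16 (mod 17); (12|17)=-1, (16|17)=+1; sign (−1)^0·-1^6·+1^2 = +1.
(a,b)_13: α=-1, u≡1; β=-1, v≡6 (mod 13); (1|13)=+1, (6|13)=-1; sign (−1)^0·+1^-1·-1^-1 = -1.
(a,b)_19: α=1, u≡3; β=2, v≡17 (mod 19); (3|19)=-1, (17|19)=+1; sign (−1)^0·-1^2·+1^1 = +1.
(a,b)_11: α=0, u≡3; β=1, v≡1 (mod 11); (3|11)=+1, (1|11)=+1; sign (−1)^0·+1^1·+1^0 = +1.
(a,b)_∞: sgn(51870)=+, sgn(15015)=+, so +1.
(a,b)_5: α=3, u≡1; β=9, v≡2 (mod 5); (1|5)=+1, (2|5)=-1; sign (−1)^0·+1^9·-1^3 = -1.
(a,b)_3: α=-5, u≡1; β=-9, v≡1 (mod 3); (1|3)=+1, (1|3)=+1; sign (−1)^1·+1^-9·+1^-5 = -1.
(a,b)_7: α=1, u≡2; β=3, v≡5 (mod 7); (2|7)=+1, (5|7)=-1; sign (−1)^1·+1^3·-1^1 = +1.
(51870, 15015 / ℚ) ramifies at {2, 3, 5, 13}: a division algebra.

[2, 3, 5, 13]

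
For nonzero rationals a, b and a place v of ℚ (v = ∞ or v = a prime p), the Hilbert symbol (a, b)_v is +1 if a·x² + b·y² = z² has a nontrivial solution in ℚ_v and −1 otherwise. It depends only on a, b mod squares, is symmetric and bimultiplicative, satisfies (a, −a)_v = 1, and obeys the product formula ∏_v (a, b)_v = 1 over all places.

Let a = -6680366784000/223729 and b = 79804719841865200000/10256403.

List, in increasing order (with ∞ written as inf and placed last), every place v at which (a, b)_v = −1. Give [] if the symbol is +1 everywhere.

[3, 13]

Mod squares: a ≡ -910, b ≡ 210. Check v ∈ {∞, 2, 3, 5, 7, 11, 13, 17, 29, 43}.
v=43: a=43^-2·(≡31), b=43^-4·(≡11) mod 43; (31|43)=+1, (11|43)=+1; (−1)^{-2·-4·21}·(+1)^-4·(+1)^-2 = +1.
v=17: a=17^2·(≡4), b=17^4·(≡7) mod 17; (4|17)=+1, (7|17)=-1; (−1)^{2·4·8}·(+1)^4·(-1)^2 = +1.
v=13: a=13^1·(≡6), b=13^2·(≡8) mod 13; (6|13)=-1, (8|13)=-1; (−1)^{1·2·6}·(-1)^2·(-1)^1 = -1.
v=∞: -910 < 0 and 210 > 0  ⇒  (a,b)_∞ = +1.
v=7: a=7^3·(≡3), b=7^5·(≡1) mod 7; (3|7)=-1, (1|7)=+1; (−1)^{3·5·3}·(-1)^5·(+1)^3 = +1.
v=2: v_2(a)=9, v_2(b)=7; units ≡ 1, 1 (mod 8); ε·ε+αω+βω = 0·0+9·0+7·0 ≡ 0  ⇒  (a,b)_2 = +1.
v=3: a=3^4·(≡2), b=3^-1·(≡1) mod 3; (2|3)=-1, (1|3)=+1; (−1)^{4·-1·1}·(-1)^-1·(+1)^4 = -1.
v=11: a=11^-2·(≡3), b=11^0·(≡9) mod 11; (3|11)=+1, (9|11)=+1; (−1)^{-2·0·5}·(+1)^0·(+1)^-2 = +1.
v=29: a=29^0·(≡21), b=29^2·(≡25) mod 29; (21|29)=-1, (25|29)=+1; (−1)^{0·2·14}·(-1)^2·(+1)^0 = +1.
v=5: a=5^3·(≡2), b=5^5·(≡3) mod 5; (2|5)=-1, (3|5)=-1; (−1)^{3·5·2}·(-1)^5·(-1)^3 = +1.
(-910, 210 / ℚ) ramifies at {3, 13}: a division algebra.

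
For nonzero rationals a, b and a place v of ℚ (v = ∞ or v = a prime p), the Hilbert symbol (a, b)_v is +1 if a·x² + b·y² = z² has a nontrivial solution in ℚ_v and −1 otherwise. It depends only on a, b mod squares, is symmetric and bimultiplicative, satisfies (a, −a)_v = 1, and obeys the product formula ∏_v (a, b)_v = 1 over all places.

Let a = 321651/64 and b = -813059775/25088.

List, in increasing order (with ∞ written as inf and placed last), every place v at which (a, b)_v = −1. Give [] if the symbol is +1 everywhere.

Mod squares: a ≡ 11, b ≡ -1518. Check v ∈ {∞, 2, 3, 5, 7, 11, 19, 23}.
v=11: a=11^1·(≡4), b=11^1·(≡1) mod 11; (4|11)=+1, (1|11)=+1; (−1)^{1·1·5}·(+1)^1·(+1)^1 = -1.
v=2: v_2(a)=-6, v_2(b)=-9; units ≡ 3, 1 (mod 8); ε·ε+αω+βω = 1·0+-6·0+-9·1 ≡ 1  ⇒  (a,b)_2 = -1.
v=19: a=19^2·(≡16), b=19^0·(≡3) mod 19; (16|19)=+1, (3|19)=-1; (−1)^{2·0·9}·(+1)^0·(-1)^2 = +1.
v=3: a=3^4·(≡2), b=3^5·(≡1) mod 3; (2|3)=-1, (1|3)=+1; (−1)^{4·5·1}·(-1)^5·(+1)^4 = -1.
v=23: a=23^0·(≡10), b=23^3·(≡2) mod 23; (10|23)=-1, (2|23)=+1; (−1)^{0·3·11}·(-1)^3·(+1)^0 = -1.
v=7: a=7^0·(≡1), b=7^-2·(≡4) mod 7; (1|7)=+1, (4|7)=+1; (−1)^{0·-2·3}·(+1)^-2·(+1)^0 = +1.
v=5: a=5^0·(≡4), b=5^2·(≡3) mod 5; (4|5)=+1, (3|5)=-1; (−1)^{0·2·2}·(+1)^2·(-1)^0 = +1.
v=∞: 11 > 0 and -1518 < 0  ⇒  (a,b)_∞ = +1.
|Ram(11, -1518)| = 4, even; anisotropic at {2, 3, 11, 23}.

[2, 3, 11, 23]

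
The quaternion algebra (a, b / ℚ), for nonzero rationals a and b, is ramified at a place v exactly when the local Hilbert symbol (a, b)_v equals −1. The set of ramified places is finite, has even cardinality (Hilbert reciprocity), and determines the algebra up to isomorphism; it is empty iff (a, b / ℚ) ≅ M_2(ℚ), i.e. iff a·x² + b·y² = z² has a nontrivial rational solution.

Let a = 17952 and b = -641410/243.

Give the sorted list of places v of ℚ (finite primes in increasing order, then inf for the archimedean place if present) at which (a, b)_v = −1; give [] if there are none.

[2, 3, 5, 11]

(a, b) ≡ (1122, -39270) mod (ℚ^×)²; places V = {2, 3, 5, 7, 11, 17, ∞}.
(a,b)_7: α=0, u≡4; β=3, v≡4 (mod 7); (4|7)=+1, (4|7)=+1; sign (−1)^0·+1^3·+1^0 = +1.
(a,b)_17: α=1, u≡2; β=1, v≡2 (mod 17); (2|17)=+1, (2|17)=+1; sign (−1)^0·+1^1·+1^1 = +1.
(a,b)_11: α=1, u≡4; β=1, v≡1 (mod 11); (4|11)=+1, (1|11)=+1; sign (−1)^1·+1^1·+1^1 = -1.
(a,b)_3: α=1, u≡2; β=-5, v≡2 (mod 3); (2|3)=-1, (2|3)=-1; sign (−1)^1·-1^-5·-1^1 = -1.
(a,b)_∞: sgn(1122)=+, sgn(-39270)=−, so +1.
(a,b)_5: α=0, u≡2; β=1, v≡1 (mod 5); (2|5)=-1, (1|5)=+1; sign (−1)^0·-1^1·+1^0 = -1.
(a,b)_2: α=5, β=1; u≡1, v≡5 (mod 8); ε(u)ε(v)=0·0, αω(v)=5·1, βω(u)=1·0; sum ≡ 1  ⇒  -1.
(1122, -39270 / ℚ) ramifies at {2, 3, 5, 11}: a division algebra.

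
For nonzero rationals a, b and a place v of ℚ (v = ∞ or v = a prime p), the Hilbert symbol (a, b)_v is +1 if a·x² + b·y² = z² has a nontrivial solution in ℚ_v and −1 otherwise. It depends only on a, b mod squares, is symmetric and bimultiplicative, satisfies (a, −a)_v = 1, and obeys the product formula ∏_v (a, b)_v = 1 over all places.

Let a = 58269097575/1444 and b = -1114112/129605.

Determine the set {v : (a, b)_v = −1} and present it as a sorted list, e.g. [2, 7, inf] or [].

(a, b) ≡ (11063, -85) mod (ℚ^×)²; places V = {2, 3, 5, 7, 13, 17, 19, 23, 37, ∞}.
(a,b)_17: α=2, u≡4; β=1, v≡6 (mod 17); (4|17)=+1, (6|17)=-1; sign (−1)^0·+1^1·-1^2 = +1.
(a,b)_19: α=-2, u≡1; β=0, v≡8 (mod 19); (1|19)=+1, (8|19)=-1; sign (−1)^0·+1^0·-1^-2 = +1.
(a,b)_5: α=2, u≡2; β=-1, v≡3 (mod 5); (2|5)=-1, (3|5)=-1; sign (−1)^0·-1^-1·-1^2 = -1.
(a,b)_3: α=6, u≡2; β=0, v≡2 (mod 3); (2|3)=-1, (2|3)=-1; sign (−1)^0·-1^0·-1^6 = +1.
(a,b)_37: α=1, u≡3; β=0, v≡7 (mod 37); (3|37)=+1, (7|37)=+1; sign (−1)^0·+1^0·+1^1 = +1.
(a,b)_7: α=0, u≡5; β=-2, v≡6 (mod 7); (5|7)=-1, (6|7)=-1; sign (−1)^0·-1^-2·-1^0 = +1.
(a,b)_23: α=1, u≡10; β=-2, v≡22 (mod 23); (10|23)=-1, (22|23)=-1; sign (−1)^0·-1^-2·-1^1 = -1.
(a,b)_13: α=1, u≡8; β=0, v≡5 (mod 13); (8|13)=-1, (5|13)=-1; sign (−1)^0·-1^0·-1^1 = -1.
(a,b)_∞: sgn(11063)=+, sgn(-85)=−, so +1.
(a,b)_2: α=-2, β=16; u≡7, v≡3 (mod 8); ε(u)ε(v)=1·1, αω(v)=-2·1, βω(u)=16·0; sum ≡ 1  ⇒  -1.
|Ram(11063, -85)| = 4, even; anisotropic at {2, 5, 13, 23}.

[2, 5, 13, 23]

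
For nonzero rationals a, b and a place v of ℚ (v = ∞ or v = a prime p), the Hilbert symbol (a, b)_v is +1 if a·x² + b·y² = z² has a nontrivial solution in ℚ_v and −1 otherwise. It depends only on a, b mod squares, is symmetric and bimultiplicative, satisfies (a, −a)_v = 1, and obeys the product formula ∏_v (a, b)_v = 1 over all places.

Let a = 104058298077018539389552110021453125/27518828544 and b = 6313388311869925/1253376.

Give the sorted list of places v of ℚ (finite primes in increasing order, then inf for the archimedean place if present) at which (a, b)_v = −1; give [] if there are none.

[2, 19]

(a, b) ≡ (3994133, 6526413322) mod (ℚ^×)²; places V = {2, 3, 5, 7, 11, 13, 17, 19, 31, 37, 43, 53, ∞}.
(a,b)_53: α=3, u≡45; β=1, v≡26 (mod 53); (45|53)=-1, (26|53)=-1; sign (−1)^0·-1^1·-1^3 = +1.
(a,b)_17: α=1, u≡9; β=-1, v≡16 (mod 17); (9|17)=+1, (16|17)=+1; sign (−1)^0·+1^-1·+1^1 = +1.
(a,b)_13: α=3, u≡4; β=1, v≡4 (mod 13); (4|13)=+1, (4|13)=+1; sign (−1)^0·+1^1·+1^3 = +1.
(a,b)_11: α=3, u≡1; β=1, v≡7 (mod 11); (1|11)=+1, (7|11)=-1; sign (−1)^1·+1^1·-1^3 = +1.
(a,b)_43: α=2, u≡40; β=1, v≡31 (mod 43); (40|43)=+1, (31|43)=+1; sign (−1)^0·+1^1·+1^2 = +1.
(a,b)_∞: sgn(3994133)=+, sgn(6526413322)=+, so +1.
(a,b)_19: α=2, u≡12; β=1, v≡1 (mod 19); (12|19)=-1, (1|19)=+1; sign (−1)^0·-1^1·+1^2 = -1.
(a,b)_37: α=0, u≡15; β=2, v≡1 (mod 37); (15|37)=-1, (1|37)=+1; sign (−1)^0·-1^2·+1^0 = +1.
(a,b)_5: α=6, u≡2; β=2, v≡2 (mod 5); (2|5)=-1, (2|5)=-1; sign (−1)^0·-1^2·-1^6 = +1.
(a,b)_31: α=7, u≡18; β=3, v≡11 (mod 31); (18|31)=+1, (11|31)=-1; sign (−1)^1·+1^3·-1^7 = +1.
(a,b)_7: α=2, u≡5; β=0, v≡4 (mod 7); (5|7)=-1, (4|7)=+1; sign (−1)^0·-1^0·+1^2 = +1.
(a,b)_3: α=-8, u≡2; β=-2, v≡1 (mod 3); (2|3)=-1, (1|3)=+1; sign (−1)^0·-1^-2·+1^-8 = +1.
(a,b)_2: α=-22, β=-13; u≡5, v≡5 (mod 8); ε(u)ε(v)=0·0, αω(v)=-22·1, βω(u)=-13·1; sum ≡ 1  ⇒  -1.
(3994133, 6526413322 / ℚ) ramifies at {2, 19}: a division algebra.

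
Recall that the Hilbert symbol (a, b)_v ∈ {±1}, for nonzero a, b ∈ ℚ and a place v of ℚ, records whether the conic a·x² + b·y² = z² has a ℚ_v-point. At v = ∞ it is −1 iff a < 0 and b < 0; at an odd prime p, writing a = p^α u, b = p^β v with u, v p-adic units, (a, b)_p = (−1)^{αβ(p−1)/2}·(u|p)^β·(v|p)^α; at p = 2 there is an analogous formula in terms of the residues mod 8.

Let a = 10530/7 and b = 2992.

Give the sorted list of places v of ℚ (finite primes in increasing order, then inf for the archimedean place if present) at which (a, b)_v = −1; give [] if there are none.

(a, b) ≡ (910, 187) mod (ℚ^×)²; places V = {2, 3, 5, 7, 11, 13, 17, ∞}.
(a,b)_2: α=1, β=4; u≡7, v≡3 (mod 8); ε(u)ε(v)=1·1, αω(v)=1·1, βω(u)=4·0; sum ≡ 0  ⇒  +1.
(a,b)_17: α=0, u≡1; β=1, v≡6 (mod 17); (1|17)=+1, (6|17)=-1; sign (−1)^0·+1^1·-1^0 = +1.
(a,b)_11: α=0, u≡2; β=1, v≡8 (mod 11); (2|11)=-1, (8|11)=-1; sign (−1)^0·-1^1·-1^0 = -1.
(a,b)_7: α=-1, u≡2; β=0, v≡3 (mod 7); (2|7)=+1, (3|7)=-1; sign (−1)^0·+1^0·-1^-1 = -1.
(a,b)_3: α=4, u≡1; β=0, v≡1 (mod 3); (1|3)=+1, (1|3)=+1; sign (−1)^0·+1^0·+1^4 = +1.
(a,b)_13: α=1, u≡8; β=0, v≡2 (mod 13); (8|13)=-1, (2|13)=-1; sign (−1)^0·-1^0·-1^1 = -1.
(a,b)_5: α=1, u≡3; β=0, v≡2 (mod 5); (3|5)=-1, (2|5)=-1; sign (−1)^0·-1^0·-1^1 = -1.
(a,b)_∞: sgn(910)=+, sgn(187)=+, so +1.
Ram(910, 187) = {5, 7, 11, 13}; no ℚ_5-point on the conic.

[5, 7, 11, 13]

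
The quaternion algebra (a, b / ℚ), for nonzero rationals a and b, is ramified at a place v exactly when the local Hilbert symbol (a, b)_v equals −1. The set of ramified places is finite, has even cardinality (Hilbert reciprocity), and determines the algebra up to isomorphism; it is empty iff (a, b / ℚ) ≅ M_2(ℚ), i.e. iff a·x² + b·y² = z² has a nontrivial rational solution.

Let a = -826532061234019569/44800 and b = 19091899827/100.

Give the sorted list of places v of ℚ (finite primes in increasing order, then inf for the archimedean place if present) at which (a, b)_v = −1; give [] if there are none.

Mod squares: a ≡ -7, b ≡ 323323. Check v ∈ {∞, 2, 3, 5, 7, 11, 13, 17, 19}.
v=2: v_2(a)=-8, v_2(b)=-2; units ≡ 1, 3 (mod 8); ε·ε+αω+βω = 0·1+-8·1+-2·0 ≡ 0  ⇒  (a,b)_2 = +1.
v=11: a=11^2·(≡4), b=11^1·(≡1) mod 11; (4|11)=+1, (1|11)=+1; (−1)^{2·1·5}·(+1)^1·(+1)^2 = +1.
v=19: a=19^2·(≡10), b=19^1·(≡8) mod 19; (10|19)=-1, (8|19)=-1; (−1)^{2·1·9}·(-1)^1·(-1)^2 = -1.
v=∞: -7 < 0 and 323323 > 0  ⇒  (a,b)_∞ = +1.
v=13: a=13^2·(≡5), b=13^1·(≡5) mod 13; (5|13)=-1, (5|13)=-1; (−1)^{2·1·6}·(-1)^1·(-1)^2 = -1.
v=3: a=3^18·(≡2), b=3^10·(≡1) mod 3; (2|3)=-1, (1|3)=+1; (−1)^{18·10·1}·(-1)^10·(+1)^18 = +1.
v=5: a=5^-2·(≡3), b=5^-2·(≡3) mod 5; (3|5)=-1, (3|5)=-1; (−1)^{-2·-2·2}·(-1)^-2·(-1)^-2 = +1.
v=17: a=17^2·(≡11), b=17^1·(≡16) mod 17; (11|17)=-1, (16|17)=+1; (−1)^{2·1·8}·(-1)^1·(+1)^2 = -1.
v=7: a=7^-1·(≡6), b=7^1·(≡6) mod 7; (6|7)=-1, (6|7)=-1; (−1)^{-1·1·3}·(-1)^1·(-1)^-1 = -1.
(-7, 323323 / ℚ) ramifies at {7, 13, 17, 19}: a division algebra.

[7, 13, 17, 19]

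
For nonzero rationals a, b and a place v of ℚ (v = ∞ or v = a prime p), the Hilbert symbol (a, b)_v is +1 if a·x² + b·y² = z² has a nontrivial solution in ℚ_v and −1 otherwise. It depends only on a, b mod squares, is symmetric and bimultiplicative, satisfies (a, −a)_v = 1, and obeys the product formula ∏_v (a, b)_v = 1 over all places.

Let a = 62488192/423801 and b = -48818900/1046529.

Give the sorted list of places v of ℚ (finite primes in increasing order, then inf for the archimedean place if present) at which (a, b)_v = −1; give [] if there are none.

Mod squares: a ≡ 442, b ≡ -221. Check v ∈ {∞, 2, 3, 5, 7, 11, 13, 17, 31, 47}.
v=13: a=13^1·(≡8), b=13^1·(≡12) mod 13; (8|13)=-1, (12|13)=+1; (−1)^{1·1·6}·(-1)^1·(+1)^1 = -1.
v=2: v_2(a)=7, v_2(b)=2; units ≡ 5, 3 (mod 8); ε·ε+αω+βω = 0·1+7·1+2·1 ≡ 1  ⇒  (a,b)_2 = -1.
v=31: a=31^-2·(≡5), b=31^-2·(≡6) mod 31; (5|31)=+1, (6|31)=-1; (−1)^{-2·-2·15}·(+1)^-2·(-1)^-2 = +1.
v=3: a=3^-2·(≡1), b=3^-2·(≡1) mod 3; (1|3)=+1, (1|3)=+1; (−1)^{-2·-2·1}·(+1)^-2·(+1)^-2 = +1.
v=∞: 442 > 0 and -221 < 0  ⇒  (a,b)_∞ = +1.
v=5: a=5^0·(≡2), b=5^2·(≡1) mod 5; (2|5)=-1, (1|5)=+1; (−1)^{0·2·2}·(-1)^2·(+1)^0 = +1.
v=17: a=17^1·(≡13), b=17^1·(≡16) mod 17; (13|17)=+1, (16|17)=+1; (−1)^{1·1·8}·(+1)^1·(+1)^1 = +1.
v=11: a=11^0·(≡2), b=11^-2·(≡8) mod 11; (2|11)=-1, (8|11)=-1; (−1)^{0·-2·5}·(-1)^-2·(-1)^0 = +1.
v=47: a=47^2·(≡44), b=47^2·(≡24) mod 47; (44|47)=-1, (24|47)=+1; (−1)^{2·2·23}·(-1)^2·(+1)^2 = +1.
v=7: a=7^-2·(≡1), b=7^0·(≡3) mod 7; (1|7)=+1, (3|7)=-1; (−1)^{-2·0·3}·(+1)^0·(-1)^-2 = +1.
|Ram(442, -221)| = 2, even; anisotropic at {2, 13}.

[2, 13]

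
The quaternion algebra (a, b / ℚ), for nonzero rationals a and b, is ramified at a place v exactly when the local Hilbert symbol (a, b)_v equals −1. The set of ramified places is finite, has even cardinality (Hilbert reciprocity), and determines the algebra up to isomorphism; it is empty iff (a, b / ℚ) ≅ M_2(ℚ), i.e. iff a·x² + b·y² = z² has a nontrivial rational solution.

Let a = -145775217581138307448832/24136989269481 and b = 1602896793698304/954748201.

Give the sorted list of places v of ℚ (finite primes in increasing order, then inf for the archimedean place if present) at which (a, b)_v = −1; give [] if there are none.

[2, 13, 19, 29]

Mod squares: a ≡ -7163, b ≡ 174. Check v ∈ {∞, 2, 3, 7, 11, 13, 19, 29, 53}.
v=7: a=7^6·(≡5), b=7^0·(≡6) mod 7; (5|7)=-1, (6|7)=-1; (−1)^{6·0·3}·(-1)^0·(-1)^6 = +1.
v=11: a=11^-2·(≡1), b=11^-2·(≡1) mod 11; (1|11)=+1, (1|11)=+1; (−1)^{-2·-2·5}·(+1)^-2·(+1)^-2 = +1.
v=53: a=53^-6·(≡2), b=53^-4·(≡13) mod 53; (2|53)=-1, (13|53)=+1; (−1)^{-6·-4·26}·(-1)^-4·(+1)^-6 = +1.
v=13: a=13^5·(≡5), b=13^2·(≡2) mod 13; (5|13)=-1, (2|13)=-1; (−1)^{5·2·6}·(-1)^2·(-1)^5 = -1.
v=19: a=19^3·(≡3), b=19^2·(≡13) mod 19; (3|19)=-1, (13|19)=-1; (−1)^{3·2·9}·(-1)^2·(-1)^3 = -1.
v=2: v_2(a)=24, v_2(b)=25; units ≡ 5, 7 (mod 8); ε·ε+αω+βω = 0·1+24·0+25·1 ≡ 1  ⇒  (a,b)_2 = -1.
v=∞: -7163 < 0 and 174 > 0  ⇒  (a,b)_∞ = +1.
v=29: a=29^1·(≡12), b=29^1·(≡7) mod 29; (12|29)=-1, (7|29)=+1; (−1)^{1·1·14}·(-1)^1·(+1)^1 = -1.
v=3: a=3^-2·(≡1), b=3^3·(≡1) mod 3; (1|3)=+1, (1|3)=+1; (−1)^{-2·3·1}·(+1)^3·(+1)^-2 = +1.
|Ram(-7163, 174)| = 4, even; anisotropic at {2, 13, 19, 29}.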